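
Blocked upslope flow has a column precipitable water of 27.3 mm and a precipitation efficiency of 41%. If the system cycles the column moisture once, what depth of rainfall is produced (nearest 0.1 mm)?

rainfall ≈ 11.2 mm

Rainfall = ε × PW = 0.41 × 27.3 = 11.2 mm.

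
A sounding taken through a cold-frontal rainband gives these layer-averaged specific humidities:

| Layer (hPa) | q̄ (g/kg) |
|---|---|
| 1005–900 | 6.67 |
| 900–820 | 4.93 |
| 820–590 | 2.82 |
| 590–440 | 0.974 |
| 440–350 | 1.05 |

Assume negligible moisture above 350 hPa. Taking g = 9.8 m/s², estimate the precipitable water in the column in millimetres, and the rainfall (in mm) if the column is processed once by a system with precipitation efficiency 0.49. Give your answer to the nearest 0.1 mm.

PW ≈ 20.2 mm; rainfall ≈ 9.9 mm

Precipitable water is the column-integrated vapour mass per unit area: PW = (1/g) Σ q̄ Δp, with q in kg/kg and Δp in Pa (1 kg/m² of water = 1 mm).
Layer 1005–900 hPa: Δp = 105 hPa = 10500 Pa, q̄ = 0.00667 kg/kg → 0.00667 × 10500 / 9.8 = 7.15 mm
Layer 900–820 hPa: Δp = 80 hPa = 8000 Pa, q̄ = 0.00493 kg/kg → 0.00493 × 8000 / 9.8 = 4.02 mm
Layer 820–590 hPa: Δp = 230 hPa = 23000 Pa, q̄ = 0.00282 kg/kg → 0.00282 × 23000 / 9.8 = 6.62 mm
Layer 590–440 hPa: Δp = 150 hPa = 15000 Pa, q̄ = 0.000974 kg/kg → 0.000974 × 15000 / 9.8 = 1.49 mm
Layer 440–350 hPa: Δp = 90 hPa = 9000 Pa, q̄ = 0.00105 kg/kg → 0.00105 × 9000 / 9.8 = 0.96 mm
PW = 7.15 + 4.02 + 6.62 + 1.49 + 0.96 = 20.24 ≈ 20.2 mm.
Rainfall = ε × PW = 0.49 × 20.2 = 9.9 mm.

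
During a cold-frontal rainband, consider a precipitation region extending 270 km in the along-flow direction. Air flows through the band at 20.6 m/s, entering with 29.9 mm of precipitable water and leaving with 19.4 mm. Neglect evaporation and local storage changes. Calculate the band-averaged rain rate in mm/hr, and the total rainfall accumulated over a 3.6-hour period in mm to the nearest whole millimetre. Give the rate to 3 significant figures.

Column moisture flux per unit crosswind length is F = V × PW.
Inflow: F_in = 20.6 × 29.9 = 615.94 mm·m/s
Outflow: F_out = 20.6 × 19.4 = 399.64 mm·m/s
Steady-state rate R = (F_in − F_out)/L = (615.94 − 399.64) / 270000 m = 8.011e-04 mm/s.
R = 8.011e-04 × 3600 = 2.88 mm/hr.
Over 3.6 h: total = 2.88 × 3.6 = 10.368 ≈ 10 mm.

R ≈ 2.88 mm/hr; total ≈ 10 mm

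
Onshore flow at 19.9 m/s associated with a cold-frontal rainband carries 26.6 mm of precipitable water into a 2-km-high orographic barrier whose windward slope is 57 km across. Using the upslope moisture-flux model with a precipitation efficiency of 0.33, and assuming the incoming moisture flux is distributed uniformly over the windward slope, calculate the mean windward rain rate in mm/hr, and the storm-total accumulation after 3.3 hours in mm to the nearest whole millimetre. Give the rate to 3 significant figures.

R ≈ 11.0 mm/hr; total ≈ 36 mm

Incoming column moisture flux per unit ridge length: F = V × PW = 19.9 × 26.6 = 529.34 mm·m/s.
Spread over the 57 km slope with efficiency ε = 0.33: R = ε·F/W = 0.33 × 529.34 / 57000 m = 3.065e-03 mm/s.
R = 3.065e-03 × 3600 = 11.0 mm/hr.
Over 3.3 h: total = 11.0 × 3.3 = 36.3 ≈ 36 mm.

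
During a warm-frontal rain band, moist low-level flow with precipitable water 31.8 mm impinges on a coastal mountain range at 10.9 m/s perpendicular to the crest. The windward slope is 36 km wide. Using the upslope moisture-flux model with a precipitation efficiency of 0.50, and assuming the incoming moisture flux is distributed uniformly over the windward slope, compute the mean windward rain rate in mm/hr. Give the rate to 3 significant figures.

Incoming column moisture flux per unit ridge length: F = V × PW = 10.9 × 31.8 = 346.62 mm·m/s.
Spread over the 36 km slope with efficiency ε = 0.50: R = ε·F/W = 0.50 × 346.62 / 36000 m = 4.814e-03 mm/s.
R = 4.814e-03 × 3600 = 17.3 mm/hr.

R ≈ 17.3 mm/hr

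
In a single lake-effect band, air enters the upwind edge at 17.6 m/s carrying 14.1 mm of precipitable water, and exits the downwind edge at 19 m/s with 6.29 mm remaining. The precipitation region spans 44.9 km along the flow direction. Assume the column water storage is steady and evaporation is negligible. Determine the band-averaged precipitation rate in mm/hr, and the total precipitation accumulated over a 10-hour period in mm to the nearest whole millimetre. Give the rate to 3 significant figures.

Column moisture flux per unit crosswind length is F = V × PW.
Inflow: F_in = 17.6 × 14.1 = 248.16 mm·m/s
Outflow: F_out = 19 × 6.29 = 119.51 mm·m/s
Steady-state rate R = (F_in − F_out)/L = (248.16 − 119.51) / 44900 m = 2.865e-03 mm/s.
R = 2.865e-03 × 3600 = 10.3 mm/hr.
Over 10 h: total = 10.3 × 10 = 103 mm.

R ≈ 10.3 mm/hr; total ≈ 103 mm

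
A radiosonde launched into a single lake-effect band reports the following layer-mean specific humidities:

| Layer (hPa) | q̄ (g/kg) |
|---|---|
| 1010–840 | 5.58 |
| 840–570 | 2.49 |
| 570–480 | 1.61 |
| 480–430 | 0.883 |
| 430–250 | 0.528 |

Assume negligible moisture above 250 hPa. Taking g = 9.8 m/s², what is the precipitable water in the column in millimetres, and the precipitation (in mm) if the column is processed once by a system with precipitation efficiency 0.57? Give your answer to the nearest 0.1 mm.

Precipitable water is the column-integrated vapour mass per unit area: PW = (1/g) Σ q̄ Δp, with q in kg/kg and Δp in Pa (1 kg/m² of water = 1 mm).
Layer 1010–840 hPa: Δp = 170 hPa = 17000 Pa, q̄ = 0.00558 kg/kg → 0.00558 × 17000 / 9.8 = 9.68 mm
Layer 840–570 hPa: Δp = 270 hPa = 27000 Pa, q̄ = 0.00249 kg/kg → 0.00249 × 27000 / 9.8 = 6.86 mm
Layer 570–480 hPa: Δp = 90 hPa = 9000 Pa, q̄ = 0.00161 kg/kg → 0.00161 × 9000 / 9.8 = 1.48 mm
Layer 480–430 hPa: Δp = 50 hPa = 5000 Pa, q̄ = 0.000883 kg/kg → 0.000883 × 5000 / 9.8 = 0.45 mm
Layer 430–250 hPa: Δp = 180 hPa = 18000 Pa, q̄ = 0.000528 kg/kg → 0.000528 × 18000 / 9.8 = 0.97 mm
PW = 9.68 + 6.86 + 1.48 + 0.45 + 0.97 = 19.44 ≈ 19.4 mm.
Precipitation = ε × PW = 0.57 × 19.4 = 11.1 mm.

PW ≈ 19.4 mm; precipitation ≈ 11.1 mm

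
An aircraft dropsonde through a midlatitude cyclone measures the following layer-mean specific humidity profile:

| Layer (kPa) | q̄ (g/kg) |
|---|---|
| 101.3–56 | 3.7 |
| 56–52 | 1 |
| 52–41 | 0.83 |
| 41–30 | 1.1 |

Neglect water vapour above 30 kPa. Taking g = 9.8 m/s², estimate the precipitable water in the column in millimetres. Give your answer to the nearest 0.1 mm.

PW ≈ 19.7 mm

Precipitable water is the column-integrated vapour mass per unit area: PW = (1/g) Σ q̄ Δp, with q in kg/kg and Δp in Pa (1 kg/m² of water = 1 mm).
Layer 101.3–56 kPa: Δp = 453 hPa = 45300 Pa, q̄ = 0.0037 kg/kg → 0.0037 × 45300 / 9.8 = 17.10 mm
Layer 56–52 kPa: Δp = 40 hPa = 4000 Pa, q̄ = 0.001 kg/kg → 0.001 × 4000 / 9.8 = 0.41 mm
Layer 52–41 kPa: Δp = 110 hPa = 11000 Pa, q̄ = 0.00083 kg/kg → 0.00083 × 11000 / 9.8 = 0.93 mm
Layer 41–30 kPa: Δp = 110 hPa = 11000 Pa, q̄ = 0.0011 kg/kg → 0.0011 × 11000 / 9.8 = 1.23 mm
PW = 17.10 + 0.41 + 0.93 + 1.23 = 19.67 ≈ 19.7 mm.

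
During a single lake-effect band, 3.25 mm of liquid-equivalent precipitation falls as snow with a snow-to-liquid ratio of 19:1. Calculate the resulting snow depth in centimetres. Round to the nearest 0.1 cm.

Snow depth = liquid × ratio = 3.25 mm × 19 = 61.75 mm = 6.2 cm.

snow depth ≈ 6.2 cm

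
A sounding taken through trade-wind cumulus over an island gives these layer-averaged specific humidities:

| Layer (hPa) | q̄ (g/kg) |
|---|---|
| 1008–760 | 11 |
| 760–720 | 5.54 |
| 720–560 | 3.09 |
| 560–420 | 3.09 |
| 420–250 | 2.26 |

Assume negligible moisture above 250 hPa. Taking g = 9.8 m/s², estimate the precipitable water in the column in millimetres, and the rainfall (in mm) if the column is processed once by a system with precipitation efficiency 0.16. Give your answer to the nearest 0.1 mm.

Precipitable water is the column-integrated vapour mass per unit area: PW = (1/g) Σ q̄ Δp, with q in kg/kg and Δp in Pa (1 kg/m² of water = 1 mm).
Layer 1008–760 hPa: Δp = 248 hPa = 24800 Pa, q̄ = 0.011 kg/kg → 0.011 × 24800 / 9.8 = 27.84 mm
Layer 760–720 hPa: Δp = 40 hPa = 4000 Pa, q̄ = 0.00554 kg/kg → 0.00554 × 4000 / 9.8 = 2.26 mm
Layer 720–560 hPa: Δp = 160 hPa = 16000 Pa, q̄ = 0.00309 kg/kg → 0.00309 × 16000 / 9.8 = 5.04 mm
Layer 560–420 hPa: Δp = 140 hPa = 14000 Pa, q̄ = 0.00309 kg/kg → 0.00309 × 14000 / 9.8 = 4.41 mm
Layer 420–250 hPa: Δp = 170 hPa = 17000 Pa, q̄ = 0.00226 kg/kg → 0.00226 × 17000 / 9.8 = 3.92 mm
PW = 27.84 + 2.26 + 5.04 + 4.41 + 3.92 = 43.47 ≈ 43.5 mm.
Rainfall = ε × PW = 0.16 × 43.5 = 7.0 mm.

PW ≈ 43.5 mm; rainfall ≈ 7.0 mm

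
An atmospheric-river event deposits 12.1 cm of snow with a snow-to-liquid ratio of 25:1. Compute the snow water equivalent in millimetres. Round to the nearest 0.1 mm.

SWE = snow depth / ratio = 12.1 cm / 25 = 0.484 cm = 4.8 mm.

SWE ≈ 4.8 mm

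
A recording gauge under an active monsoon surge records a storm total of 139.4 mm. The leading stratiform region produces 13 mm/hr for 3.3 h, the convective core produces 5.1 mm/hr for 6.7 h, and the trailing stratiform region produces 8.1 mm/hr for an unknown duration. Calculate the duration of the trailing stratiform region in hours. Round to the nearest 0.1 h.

Known phases: 13 × 3.3 + 5.1 × 6.7 = 42.9 + 34.17 = 77.07 mm.
Remaining depth = 139.4 − 77.07 = 62.33 mm.
Duration = 62.33 / 8.1 = 7.7 h.

duration ≈ 7.7 h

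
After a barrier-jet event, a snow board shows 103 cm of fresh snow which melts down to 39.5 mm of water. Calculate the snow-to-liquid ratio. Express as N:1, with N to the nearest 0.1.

Ratio = snow depth / SWE = 1030 mm / 39.5 mm = 26.1, i.e. 26.1:1.

ratio ≈ 26.1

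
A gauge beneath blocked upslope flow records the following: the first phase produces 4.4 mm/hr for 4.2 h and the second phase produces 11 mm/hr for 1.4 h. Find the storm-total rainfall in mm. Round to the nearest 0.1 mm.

Total = Σ Rᵢ Δtᵢ = 4.4 × 4.2 + 11 × 1.4
      = 18.48 + 15.4 = 33.9 mm.

total ≈ 33.9 mm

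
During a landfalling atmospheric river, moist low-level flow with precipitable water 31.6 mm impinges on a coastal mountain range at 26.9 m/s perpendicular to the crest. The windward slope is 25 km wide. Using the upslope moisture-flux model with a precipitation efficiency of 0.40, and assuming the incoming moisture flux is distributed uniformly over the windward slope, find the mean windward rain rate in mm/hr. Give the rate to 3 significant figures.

R ≈ 49.0 mm/hr

Incoming column moisture flux per unit ridge length: F = V × PW = 26.9 × 31.6 = 850.04 mm·m/s.
Spread over the 25 km slope with efficiency ε = 0.40: R = ε·F/W = 0.40 × 850.04 / 25000 m = 1.360e-02 mm/s.
R = 1.360e-02 × 3600 = 49.0 mm/hr.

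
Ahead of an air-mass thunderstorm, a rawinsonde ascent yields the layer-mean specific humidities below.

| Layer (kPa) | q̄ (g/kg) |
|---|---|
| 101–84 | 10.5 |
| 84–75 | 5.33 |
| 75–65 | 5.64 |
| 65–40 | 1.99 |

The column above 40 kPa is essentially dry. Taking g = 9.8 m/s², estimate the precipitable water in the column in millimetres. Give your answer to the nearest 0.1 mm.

Precipitable water is the column-integrated vapour mass per unit area: PW = (1/g) Σ q̄ Δp, with q in kg/kg and Δp in Pa (1 kg/m² of water = 1 mm).
Layer 101–84 kPa: Δp = 170 hPa = 17000 Pa, q̄ = 0.0105 kg/kg → 0.0105 × 17000 / 9.8 = 18.21 mm
Layer 84–75 kPa: Δp = 90 hPa = 9000 Pa, q̄ = 0.00533 kg/kg → 0.00533 × 9000 / 9.8 = 4.89 mm
Layer 75–65 kPa: Δp = 100 hPa = 10000 Pa, q̄ = 0.00564 kg/kg → 0.00564 × 10000 / 9.8 = 5.76 mm
Layer 65–40 kPa: Δp = 250 hPa = 25000 Pa, q̄ = 0.00199 kg/kg → 0.00199 × 25000 / 9.8 = 5.08 mm
PW = 18.21 + 4.89 + 5.76 + 5.08 = 33.94 ≈ 33.9 mm.

PW ≈ 33.9 mm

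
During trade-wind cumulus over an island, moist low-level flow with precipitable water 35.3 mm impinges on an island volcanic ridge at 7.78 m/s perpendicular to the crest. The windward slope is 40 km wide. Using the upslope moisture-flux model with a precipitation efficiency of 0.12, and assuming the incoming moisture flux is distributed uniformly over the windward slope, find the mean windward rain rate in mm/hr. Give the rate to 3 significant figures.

R ≈ 2.97 mm/hr

Incoming column moisture flux per unit ridge length: F = V × PW = 7.78 × 35.3 = 274.634 mm·m/s.
Spread over the 40 km slope with efficiency ε = 0.12: R = ε·F/W = 0.12 × 274.634 / 40000 m = 8.239e-04 mm/s.
R = 8.239e-04 × 3600 = 2.97 mm/hr.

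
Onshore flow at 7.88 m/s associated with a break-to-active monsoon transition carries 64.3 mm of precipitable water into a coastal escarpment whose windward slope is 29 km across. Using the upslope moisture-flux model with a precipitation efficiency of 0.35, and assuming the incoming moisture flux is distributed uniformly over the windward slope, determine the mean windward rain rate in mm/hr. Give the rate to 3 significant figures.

R ≈ 22.0 mm/hr

Incoming column moisture flux per unit ridge length: F = V × PW = 7.88 × 64.3 = 506.684 mm·m/s.
Spread over the 29 km slope with efficiency ε = 0.35: R = ε·F/W = 0.35 × 506.684 / 29000 m = 6.115e-03 mm/s.
R = 6.115e-03 × 3600 = 22.0 mm/hr.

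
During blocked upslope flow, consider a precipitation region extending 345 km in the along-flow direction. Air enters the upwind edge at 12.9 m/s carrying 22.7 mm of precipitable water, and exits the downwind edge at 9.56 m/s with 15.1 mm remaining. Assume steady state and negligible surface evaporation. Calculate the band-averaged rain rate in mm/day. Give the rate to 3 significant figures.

R ≈ 37.2 mm/day

Column moisture flux per unit crosswind length is F = V × PW.
Inflow: F_in = 12.9 × 22.7 = 292.83 mm·m/s
Outflow: F_out = 9.56 × 15.1 = 144.356 mm·m/s
Steady-state rate R = (F_in − F_out)/L = (292.83 − 144.356) / 345000 m = 4.304e-04 mm/s.
R = 4.304e-04 × 3600 × 24 = 37.2 mm/day.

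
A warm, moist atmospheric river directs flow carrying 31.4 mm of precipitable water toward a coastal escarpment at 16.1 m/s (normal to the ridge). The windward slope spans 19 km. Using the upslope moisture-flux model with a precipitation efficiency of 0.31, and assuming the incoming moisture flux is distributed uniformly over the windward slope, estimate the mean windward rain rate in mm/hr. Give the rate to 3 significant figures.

R ≈ 29.7 mm/hr

Incoming column moisture flux per unit ridge length: F = V × PW = 16.1 × 31.4 = 505.54 mm·m/s.
Spread over the 19 km slope with efficiency ε = 0.31: R = ε·F/W = 0.31 × 505.54 / 19000 m = 8.248e-03 mm/s.
R = 8.248e-03 × 3600 = 29.7 mm/hr.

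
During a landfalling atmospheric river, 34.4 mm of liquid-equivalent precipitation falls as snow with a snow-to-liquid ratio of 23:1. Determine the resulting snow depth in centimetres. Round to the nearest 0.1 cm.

Snow depth = liquid × ratio = 34.4 mm × 23 = 791.2 mm = 79.1 cm.

snow depth ≈ 79.1 cm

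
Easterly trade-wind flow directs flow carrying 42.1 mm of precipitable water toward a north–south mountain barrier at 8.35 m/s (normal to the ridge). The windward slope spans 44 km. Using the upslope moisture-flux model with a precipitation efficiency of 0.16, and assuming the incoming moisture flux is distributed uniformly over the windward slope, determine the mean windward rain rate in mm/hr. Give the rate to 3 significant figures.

R ≈ 4.60 mm/hr

Incoming column moisture flux per unit ridge length: F = V × PW = 8.35 × 42.1 = 351.535 mm·m/s.
Spread over the 44 km slope with efficiency ε = 0.16: R = ε·F/W = 0.16 × 351.535 / 44000 m = 1.278e-03 mm/s.
R = 1.278e-03 × 3600 = 4.60 mm/hr.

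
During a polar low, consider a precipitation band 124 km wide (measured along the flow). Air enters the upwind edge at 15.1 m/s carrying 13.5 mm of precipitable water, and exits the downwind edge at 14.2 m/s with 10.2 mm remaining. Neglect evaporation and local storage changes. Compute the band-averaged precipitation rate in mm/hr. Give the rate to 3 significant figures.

Column moisture flux per unit crosswind length is F = V × PW.
Inflow: F_in = 15.1 × 13.5 = 203.85 mm·m/s
Outflow: F_out = 14.2 × 10.2 = 144.84 mm·m/s
Steady-state rate R = (F_in − F_out)/L = (203.85 − 144.84) / 124000 m = 4.759e-04 mm/s.
R = 4.759e-04 × 3600 = 1.71 mm/hr.

R ≈ 1.71 mm/hr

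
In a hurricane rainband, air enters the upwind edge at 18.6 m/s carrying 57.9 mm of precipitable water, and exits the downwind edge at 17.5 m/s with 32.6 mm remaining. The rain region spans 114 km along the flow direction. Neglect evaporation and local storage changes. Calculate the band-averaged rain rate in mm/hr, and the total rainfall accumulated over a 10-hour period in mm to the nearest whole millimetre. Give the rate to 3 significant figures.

R ≈ 16.0 mm/hr; total ≈ 160 mm

Column moisture flux per unit crosswind length is F = V × PW.
Inflow: F_in = 18.6 × 57.9 = 1076.94 mm·m/s
Outflow: F_out = 17.5 × 32.6 = 570.5 mm·m/s
Steady-state rate R = (F_in − F_out)/L = (1076.94 − 570.5) / 114000 m = 4.442e-03 mm/s.
R = 4.442e-03 × 3600 = 16.0 mm/hr.
Over 10 h: total = 16.0 × 10 = 160 mm.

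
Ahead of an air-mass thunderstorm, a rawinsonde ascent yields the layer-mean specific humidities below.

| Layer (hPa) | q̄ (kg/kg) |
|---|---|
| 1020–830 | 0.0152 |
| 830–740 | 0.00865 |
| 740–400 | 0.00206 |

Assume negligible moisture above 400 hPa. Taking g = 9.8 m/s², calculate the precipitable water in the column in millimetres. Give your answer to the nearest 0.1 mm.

Precipitable water is the column-integrated vapour mass per unit area: PW = (1/g) Σ q̄ Δp, with q in kg/kg and Δp in Pa (1 kg/m² of water = 1 mm).
Layer 1020–830 hPa: Δp = 190 hPa = 19000 Pa, q̄ = 0.0152 kg/kg → 0.0152 × 19000 / 9.8 = 29.47 mm
Layer 830–740 hPa: Δp = 90 hPa = 9000 Pa, q̄ = 0.00865 kg/kg → 0.00865 × 9000 / 9.8 = 7.94 mm
Layer 740–400 hPa: Δp = 340 hPa = 34000 Pa, q̄ = 0.00206 kg/kg → 0.00206 × 34000 / 9.8 = 7.15 mm
PW = 29.47 + 7.94 + 7.15 = 44.56 ≈ 44.6 mm.

PW ≈ 44.6 mm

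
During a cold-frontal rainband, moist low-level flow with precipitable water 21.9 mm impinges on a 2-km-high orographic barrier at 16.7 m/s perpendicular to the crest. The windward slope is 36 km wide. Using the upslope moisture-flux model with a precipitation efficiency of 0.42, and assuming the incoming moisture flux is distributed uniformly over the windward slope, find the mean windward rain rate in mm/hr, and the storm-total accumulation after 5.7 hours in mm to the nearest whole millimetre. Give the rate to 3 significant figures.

R ≈ 15.4 mm/hr; total ≈ 88 mm

Incoming column moisture flux per unit ridge length: F = V × PW = 16.7 × 21.9 = 365.73 mm·m/s.
Spread over the 36 km slope with efficiency ε = 0.42: R = ε·F/W = 0.42 × 365.73 / 36000 m = 4.267e-03 mm/s.
R = 4.267e-03 × 3600 = 15.4 mm/hr.
Over 5.7 h: total = 15.4 × 5.7 = 87.78 ≈ 88 mm.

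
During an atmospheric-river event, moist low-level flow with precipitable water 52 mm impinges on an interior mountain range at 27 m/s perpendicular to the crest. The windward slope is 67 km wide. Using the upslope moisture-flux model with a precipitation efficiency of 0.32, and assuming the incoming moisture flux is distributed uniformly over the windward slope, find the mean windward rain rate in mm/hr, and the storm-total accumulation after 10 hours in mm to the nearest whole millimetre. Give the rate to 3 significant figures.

R ≈ 24.1 mm/hr; total ≈ 241 mm

Incoming column moisture flux per unit ridge length: F = V × PW = 27 × 52 = 1404 mm·m/s.
Spread over the 67 km slope with efficiency ε = 0.32: R = ε·F/W = 0.32 × 1404 / 67000 m = 6.706e-03 mm/s.
R = 6.706e-03 × 3600 = 24.1 mm/hr.
Over 10 h: total = 24.1 × 10 = 241 mm.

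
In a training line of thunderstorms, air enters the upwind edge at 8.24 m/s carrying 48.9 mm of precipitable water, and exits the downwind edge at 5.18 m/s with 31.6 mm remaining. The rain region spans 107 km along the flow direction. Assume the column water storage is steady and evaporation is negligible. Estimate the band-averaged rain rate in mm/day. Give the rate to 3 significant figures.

R ≈ 193 mm/day

Column moisture flux per unit crosswind length is F = V × PW.
Inflow: F_in = 8.24 × 48.9 = 402.936 mm·m/s
Outflow: F_out = 5.18 × 31.6 = 163.688 mm·m/s
Steady-state rate R = (F_in − F_out)/L = (402.936 − 163.688) / 107000 m = 2.236e-03 mm/s.
R = 2.236e-03 × 3600 × 24 = 193 mm/day.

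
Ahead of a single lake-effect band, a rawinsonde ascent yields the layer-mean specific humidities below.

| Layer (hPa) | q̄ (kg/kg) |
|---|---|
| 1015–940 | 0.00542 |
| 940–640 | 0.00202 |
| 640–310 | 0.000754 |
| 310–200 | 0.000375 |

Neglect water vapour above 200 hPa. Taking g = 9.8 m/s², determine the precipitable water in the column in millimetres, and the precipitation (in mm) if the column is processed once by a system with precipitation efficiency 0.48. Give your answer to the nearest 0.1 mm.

Precipitable water is the column-integrated vapour mass per unit area: PW = (1/g) Σ q̄ Δp, with q in kg/kg and Δp in Pa (1 kg/m² of water = 1 mm).
Layer 1015–940 hPa: Δp = 75 hPa = 7500 Pa, q̄ = 0.00542 kg/kg → 0.00542 × 7500 / 9.8 = 4.15 mm
Layer 940–640 hPa: Δp = 300 hPa = 30000 Pa, q̄ = 0.00202 kg/kg → 0.00202 × 30000 / 9.8 = 6.18 mm
Layer 640–310 hPa: Δp = 330 hPa = 33000 Pa, q̄ = 0.000754 kg/kg → 0.000754 × 33000 / 9.8 = 2.54 mm
Layer 310–200 hPa: Δp = 110 hPa = 11000 Pa, q̄ = 0.000375 kg/kg → 0.000375 × 11000 / 9.8 = 0.42 mm
PW = 4.15 + 6.18 + 2.54 + 0.42 = 13.29 ≈ 13.3 mm.
Precipitation = ε × PW = 0.48 × 13.3 = 6.4 mm.

PW ≈ 13.3 mm; precipitation ≈ 6.4 mm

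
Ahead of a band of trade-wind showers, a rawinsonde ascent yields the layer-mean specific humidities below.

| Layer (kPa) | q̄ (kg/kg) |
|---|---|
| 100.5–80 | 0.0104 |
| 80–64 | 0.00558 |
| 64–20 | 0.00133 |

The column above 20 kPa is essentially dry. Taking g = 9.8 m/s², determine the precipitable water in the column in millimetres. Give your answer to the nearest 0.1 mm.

Precipitable water is the column-integrated vapour mass per unit area: PW = (1/g) Σ q̄ Δp, with q in kg/kg and Δp in Pa (1 kg/m² of water = 1 mm).
Layer 100.5–80 kPa: Δp = 205 hPa = 20500 Pa, q̄ = 0.0104 kg/kg → 0.0104 × 20500 / 9.8 = 21.76 mm
Layer 80–64 kPa: Δp = 160 hPa = 16000 Pa, q̄ = 0.00558 kg/kg → 0.00558 × 16000 / 9.8 = 9.11 mm
Layer 64–20 kPa: Δp = 440 hPa = 44000 Pa, q̄ = 0.00133 kg/kg → 0.00133 × 44000 / 9.8 = 5.97 mm
PW = 21.76 + 9.11 + 5.97 = 36.84 ≈ 36.8 mm.

PW ≈ 36.8 mm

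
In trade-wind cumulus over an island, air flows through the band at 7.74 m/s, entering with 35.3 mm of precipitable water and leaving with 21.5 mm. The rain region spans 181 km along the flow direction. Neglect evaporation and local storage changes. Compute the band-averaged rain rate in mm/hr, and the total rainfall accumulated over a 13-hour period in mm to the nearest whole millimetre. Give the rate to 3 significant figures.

R ≈ 2.12 mm/hr; total ≈ 28 mm

Column moisture flux per unit crosswind length is F = V × PW.
Inflow: F_in = 7.74 × 35.3 = 273.222 mm·m/s
Outflow: F_out = 7.74 × 21.5 = 166.41 mm·m/s
Steady-state rate R = (F_in − F_out)/L = (273.222 − 166.41) / 181000 m = 5.901e-04 mm/s.
R = 5.901e-04 × 3600 = 2.12 mm/hr.
Over 13 h: total = 2.12 × 13 = 27.56 ≈ 28 mm.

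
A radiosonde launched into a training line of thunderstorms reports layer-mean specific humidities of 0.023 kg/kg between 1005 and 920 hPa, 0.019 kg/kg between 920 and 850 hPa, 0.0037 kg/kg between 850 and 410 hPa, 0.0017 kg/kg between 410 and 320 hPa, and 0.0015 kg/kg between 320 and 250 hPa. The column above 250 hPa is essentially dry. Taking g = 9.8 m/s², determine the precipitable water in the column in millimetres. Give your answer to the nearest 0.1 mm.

PW ≈ 52.8 mm

Precipitable water is the column-integrated vapour mass per unit area: PW = (1/g) Σ q̄ Δp, with q in kg/kg and Δp in Pa (1 kg/m² of water = 1 mm).
Layer 1005–920 hPa: Δp = 85 hPa = 8500 Pa, q̄ = 0.023 kg/kg → 0.023 × 8500 / 9.8 = 19.95 mm
Layer 920–850 hPa: Δp = 70 hPa = 7000 Pa, q̄ = 0.019 kg/kg → 0.019 × 7000 / 9.8 = 13.57 mm
Layer 850–410 hPa: Δp = 440 hPa = 44000 Pa, q̄ = 0.0037 kg/kg → 0.0037 × 44000 / 9.8 = 16.61 mm
Layer 410–320 hPa: Δp = 90 hPa = 9000 Pa, q̄ = 0.0017 kg/kg → 0.0017 × 9000 / 9.8 = 1.56 mm
Layer 320–250 hPa: Δp = 70 hPa = 7000 Pa, q̄ = 0.0015 kg/kg → 0.0015 × 7000 / 9.8 = 1.07 mm
PW = 19.95 + 13.57 + 16.61 + 1.56 + 1.07 = 52.76 ≈ 52.8 mm.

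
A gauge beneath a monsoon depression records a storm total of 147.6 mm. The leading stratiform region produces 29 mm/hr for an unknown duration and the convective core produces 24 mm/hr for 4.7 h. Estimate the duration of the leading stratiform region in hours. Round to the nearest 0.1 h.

duration ≈ 1.2 h

Known phases: 24 × 4.7 = 112.8 mm.
Remaining depth = 147.6 − 112.8 = 34.8 mm.
Duration = 34.8 / 29 = 1.2 h.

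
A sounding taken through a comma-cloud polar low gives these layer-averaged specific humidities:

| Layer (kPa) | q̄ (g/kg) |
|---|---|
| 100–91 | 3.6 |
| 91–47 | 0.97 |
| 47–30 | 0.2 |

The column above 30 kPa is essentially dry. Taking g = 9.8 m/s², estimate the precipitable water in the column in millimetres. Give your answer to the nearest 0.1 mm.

Precipitable water is the column-integrated vapour mass per unit area: PW = (1/g) Σ q̄ Δp, with q in kg/kg and Δp in Pa (1 kg/m² of water = 1 mm).
Layer 100–91 kPa: Δp = 90 hPa = 9000 Pa, q̄ = 0.0036 kg/kg → 0.0036 × 9000 / 9.8 = 3.31 mm
Layer 91–47 kPa: Δp = 440 hPa = 44000 Pa, q̄ = 0.00097 kg/kg → 0.00097 × 44000 / 9.8 = 4.36 mm
Layer 47–30 kPa: Δp = 170 hPa = 17000 Pa, q̄ = 0.0002 kg/kg → 0.0002 × 17000 / 9.8 = 0.35 mm
PW = 3.31 + 4.36 + 0.35 = 8.02 ≈ 8.0 mm.

PW ≈ 8.0 mm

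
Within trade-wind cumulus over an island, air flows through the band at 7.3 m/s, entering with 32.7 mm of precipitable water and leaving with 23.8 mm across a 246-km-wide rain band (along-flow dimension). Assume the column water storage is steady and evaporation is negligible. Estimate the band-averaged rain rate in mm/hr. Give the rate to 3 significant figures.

R ≈ 0.951 mm/hr

Column moisture flux per unit crosswind length is F = V × PW.
Inflow: F_in = 7.3 × 32.7 = 238.71 mm·m/s
Outflow: F_out = 7.3 × 23.8 = 173.74 mm·m/s
Steady-state rate R = (F_in − F_out)/L = (238.71 − 173.74) / 246000 m = 2.641e-04 mm/s.
R = 2.641e-04 × 3600 = 0.951 mm/hr.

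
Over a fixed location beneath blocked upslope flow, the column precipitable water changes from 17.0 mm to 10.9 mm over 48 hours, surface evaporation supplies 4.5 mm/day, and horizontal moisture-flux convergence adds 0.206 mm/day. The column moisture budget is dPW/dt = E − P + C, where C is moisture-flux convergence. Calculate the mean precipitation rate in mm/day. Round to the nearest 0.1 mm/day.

P ≈ 7.8 mm/day

dPW/dt = (10.9 − 17.0) mm / (48/24 day) = -3.050 mm/day.
P = E + C − dPW/dt = 4.5 + (0.206) − (-3.050) = 7.8 mm/day.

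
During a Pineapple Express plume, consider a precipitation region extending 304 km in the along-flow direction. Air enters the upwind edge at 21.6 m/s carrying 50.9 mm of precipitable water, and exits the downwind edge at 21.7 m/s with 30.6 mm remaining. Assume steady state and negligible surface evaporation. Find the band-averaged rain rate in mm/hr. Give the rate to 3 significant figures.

R ≈ 5.16 mm/hr

Column moisture flux per unit crosswind length is F = V × PW.
Inflow: F_in = 21.6 × 50.9 = 1099.44 mm·m/s
Outflow: F_out = 21.7 × 30.6 = 664.02 mm·m/s
Steady-state rate R = (F_in − F_out)/L = (1099.44 − 664.02) / 304000 m = 1.432e-03 mm/s.
R = 1.432e-03 × 3600 = 5.16 mm/hr.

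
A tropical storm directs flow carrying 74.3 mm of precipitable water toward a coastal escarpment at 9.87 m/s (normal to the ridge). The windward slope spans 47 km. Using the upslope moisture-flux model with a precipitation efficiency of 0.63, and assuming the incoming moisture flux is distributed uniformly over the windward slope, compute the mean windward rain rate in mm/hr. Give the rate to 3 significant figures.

R ≈ 35.4 mm/hr

Incoming column moisture flux per unit ridge length: F = V × PW = 9.87 × 74.3 = 733.341 mm·m/s.
Spread over the 47 km slope with efficiency ε = 0.63: R = ε·F/W = 0.63 × 733.341 / 47000 m = 9.830e-03 mm/s.
R = 9.830e-03 × 3600 = 35.4 mm/hr.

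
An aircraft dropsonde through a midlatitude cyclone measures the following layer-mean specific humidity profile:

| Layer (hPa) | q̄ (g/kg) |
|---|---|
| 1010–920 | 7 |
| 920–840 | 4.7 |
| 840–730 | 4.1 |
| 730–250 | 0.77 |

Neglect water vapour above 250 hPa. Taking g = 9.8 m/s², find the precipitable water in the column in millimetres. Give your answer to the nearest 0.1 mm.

Precipitable water is the column-integrated vapour mass per unit area: PW = (1/g) Σ q̄ Δp, with q in kg/kg and Δp in Pa (1 kg/m² of water = 1 mm).
Layer 1010–920 hPa: Δp = 90 hPa = 9000 Pa, q̄ = 0.007 kg/kg → 0.007 × 9000 / 9.8 = 6.43 mm
Layer 920–840 hPa: Δp = 80 hPa = 8000 Pa, q̄ = 0.0047 kg/kg → 0.0047 × 8000 / 9.8 = 3.84 mm
Layer 840–730 hPa: Δp = 110 hPa = 11000 Pa, q̄ = 0.0041 kg/kg → 0.0041 × 11000 / 9.8 = 4.60 mm
Layer 730–250 hPa: Δp = 480 hPa = 48000 Pa, q̄ = 0.00077 kg/kg → 0.00077 × 48000 / 9.8 = 3.77 mm
PW = 6.43 + 3.84 + 4.60 + 3.77 = 18.64 ≈ 18.6 mm.

PW ≈ 18.6 mm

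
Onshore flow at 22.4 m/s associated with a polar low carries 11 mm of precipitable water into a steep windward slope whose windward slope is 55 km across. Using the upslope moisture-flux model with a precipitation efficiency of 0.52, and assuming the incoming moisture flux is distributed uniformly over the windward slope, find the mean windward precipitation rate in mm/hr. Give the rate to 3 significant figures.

R ≈ 8.39 mm/hr

Incoming column moisture flux per unit ridge length: F = V × PW = 22.4 × 11 = 246.4 mm·m/s.
Spread over the 55 km slope with efficiency ε = 0.52: R = ε·F/W = 0.52 × 246.4 / 55000 m = 2.330e-03 mm/s.
R = 2.330e-03 × 3600 = 8.39 mm/hr.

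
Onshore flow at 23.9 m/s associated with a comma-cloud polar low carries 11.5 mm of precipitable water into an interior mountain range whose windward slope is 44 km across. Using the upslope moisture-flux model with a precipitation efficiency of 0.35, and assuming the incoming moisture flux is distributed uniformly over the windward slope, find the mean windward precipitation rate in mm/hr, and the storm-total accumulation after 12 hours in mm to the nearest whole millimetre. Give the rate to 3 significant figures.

Incoming column moisture flux per unit ridge length: F = V × PW = 23.9 × 11.5 = 274.85 mm·m/s.
Spread over the 44 km slope with efficiency ε = 0.35: R = ε·F/W = 0.35 × 274.85 / 44000 m = 2.186e-03 mm/s.
R = 2.186e-03 × 3600 = 7.87 mm/hr.
Over 12 h: total = 7.87 × 12 = 94.44 ≈ 94 mm.

R ≈ 7.87 mm/hr; total ≈ 94 mm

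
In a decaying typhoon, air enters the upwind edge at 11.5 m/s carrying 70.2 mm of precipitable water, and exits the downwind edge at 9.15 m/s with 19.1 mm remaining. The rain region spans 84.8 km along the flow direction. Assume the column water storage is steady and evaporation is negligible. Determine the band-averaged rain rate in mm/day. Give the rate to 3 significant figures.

R ≈ 644 mm/day

Column moisture flux per unit crosswind length is F = V × PW.
Inflow: F_in = 11.5 × 70.2 = 807.3 mm·m/s
Outflow: F_out = 9.15 × 19.1 = 174.765 mm·m/s
Steady-state rate R = (F_in − F_out)/L = (807.3 − 174.765) / 84800 m = 7.459e-03 mm/s.
R = 7.459e-03 × 3600 × 24 = 644 mm/day.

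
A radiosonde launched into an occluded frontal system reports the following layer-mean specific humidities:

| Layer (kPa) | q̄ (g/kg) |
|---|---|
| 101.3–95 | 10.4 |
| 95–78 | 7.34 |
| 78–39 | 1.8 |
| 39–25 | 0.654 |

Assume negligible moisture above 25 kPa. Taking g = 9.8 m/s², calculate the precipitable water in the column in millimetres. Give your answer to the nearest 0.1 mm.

PW ≈ 27.5 mm

Precipitable water is the column-integrated vapour mass per unit area: PW = (1/g) Σ q̄ Δp, with q in kg/kg and Δp in Pa (1 kg/m² of water = 1 mm).
Layer 101.3–95 kPa: Δp = 63 hPa = 6300 Pa, q̄ = 0.0104 kg/kg → 0.0104 × 6300 / 9.8 = 6.69 mm
Layer 95–78 kPa: Δp = 170 hPa = 17000 Pa, q̄ = 0.00734 kg/kg → 0.00734 × 17000 / 9.8 = 12.73 mm
Layer 78–39 kPa: Δp = 390 hPa = 39000 Pa, q̄ = 0.0018 kg/kg → 0.0018 × 39000 / 9.8 = 7.16 mm
Layer 39–25 kPa: Δp = 140 hPa = 14000 Pa, q̄ = 0.000654 kg/kg → 0.000654 × 14000 / 9.8 = 0.93 mm
PW = 6.69 + 12.73 + 7.16 + 0.93 = 27.51 ≈ 27.5 mm.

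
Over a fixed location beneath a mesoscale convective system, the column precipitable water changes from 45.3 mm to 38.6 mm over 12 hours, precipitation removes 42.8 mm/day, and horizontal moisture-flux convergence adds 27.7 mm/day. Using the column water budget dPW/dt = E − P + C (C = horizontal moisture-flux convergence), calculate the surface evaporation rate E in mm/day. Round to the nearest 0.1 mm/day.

dPW/dt = (38.6 − 45.3) mm / (12/24 day) = -13.400 mm/day.
E = dPW/dt + P − C = (-13.400) + 42.8 − (27.7) = 1.7 mm/day.

E ≈ 1.7 mm/day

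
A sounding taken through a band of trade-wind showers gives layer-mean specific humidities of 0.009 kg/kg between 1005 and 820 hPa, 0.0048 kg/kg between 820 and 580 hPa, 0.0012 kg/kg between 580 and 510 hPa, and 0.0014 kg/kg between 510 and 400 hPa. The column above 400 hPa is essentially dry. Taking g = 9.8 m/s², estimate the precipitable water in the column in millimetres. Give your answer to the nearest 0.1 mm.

Precipitable water is the column-integrated vapour mass per unit area: PW = (1/g) Σ q̄ Δp, with q in kg/kg and Δp in Pa (1 kg/m² of water = 1 mm).
Layer 1005–820 hPa: Δp = 185 hPa = 18500 Pa, q̄ = 0.009 kg/kg → 0.009 × 18500 / 9.8 = 16.99 mm
Layer 820–580 hPa: Δp = 240 hPa = 24000 Pa, q̄ = 0.0048 kg/kg → 0.0048 × 24000 / 9.8 = 11.76 mm
Layer 580–510 hPa: Δp = 70 hPa = 7000 Pa, q̄ = 0.0012 kg/kg → 0.0012 × 7000 / 9.8 = 0.86 mm
Layer 510–400 hPa: Δp = 110 hPa = 11000 Pa, q̄ = 0.0014 kg/kg → 0.0014 × 11000 / 9.8 = 1.57 mm
PW = 16.99 + 11.76 + 0.86 + 1.57 = 31.18 ≈ 31.2 mm.

PW ≈ 31.2 mm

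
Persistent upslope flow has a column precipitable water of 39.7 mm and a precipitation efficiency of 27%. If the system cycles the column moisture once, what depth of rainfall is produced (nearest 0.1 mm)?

rainfall ≈ 10.7 mm

Rainfall = ε × PW = 0.27 × 39.7 = 10.7 mm.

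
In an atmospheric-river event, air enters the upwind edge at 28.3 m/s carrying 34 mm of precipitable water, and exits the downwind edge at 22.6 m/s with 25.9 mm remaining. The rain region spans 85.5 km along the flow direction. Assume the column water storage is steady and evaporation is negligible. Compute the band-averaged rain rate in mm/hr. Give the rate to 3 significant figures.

R ≈ 15.9 mm/hr

Column moisture flux per unit crosswind length is F = V × PW.
Inflow: F_in = 28.3 × 34 = 962.2 mm·m/s
Outflow: F_out = 22.6 × 25.9 = 585.34 mm·m/s
Steady-state rate R = (F_in − F_out)/L = (962.2 − 585.34) / 85500 m = 4.408e-03 mm/s.
R = 4.408e-03 × 3600 = 15.9 mm/hr.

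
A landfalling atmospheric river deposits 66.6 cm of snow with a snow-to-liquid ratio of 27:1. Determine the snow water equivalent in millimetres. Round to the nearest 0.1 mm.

SWE = snow depth / ratio = 66.6 cm / 27 = 2.467 cm = 24.7 mm.

SWE ≈ 24.7 mm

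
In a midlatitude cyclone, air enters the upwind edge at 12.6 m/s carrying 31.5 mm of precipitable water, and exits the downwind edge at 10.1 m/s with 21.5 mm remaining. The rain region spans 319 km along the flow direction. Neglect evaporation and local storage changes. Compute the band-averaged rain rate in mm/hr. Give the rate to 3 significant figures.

Column moisture flux per unit crosswind length is F = V × PW.
Inflow: F_in = 12.6 × 31.5 = 396.9 mm·m/s
Outflow: F_out = 10.1 × 21.5 = 217.15 mm·m/s
Steady-state rate R = (F_in − F_out)/L = (396.9 − 217.15) / 319000 m = 5.635e-04 mm/s.
R = 5.635e-04 × 3600 = 2.03 mm/hr.

R ≈ 2.03 mm/hr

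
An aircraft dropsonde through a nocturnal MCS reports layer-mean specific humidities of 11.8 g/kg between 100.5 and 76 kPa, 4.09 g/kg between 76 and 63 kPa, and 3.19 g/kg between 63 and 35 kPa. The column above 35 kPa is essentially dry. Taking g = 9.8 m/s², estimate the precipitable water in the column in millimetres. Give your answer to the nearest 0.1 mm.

PW ≈ 44.0 mm

Precipitable water is the column-integrated vapour mass per unit area: PW = (1/g) Σ q̄ Δp, with q in kg/kg and Δp in Pa (1 kg/m² of water = 1 mm).
Layer 100.5–76 kPa: Δp = 245 hPa = 24500 Pa, q̄ = 0.0118 kg/kg → 0.0118 × 24500 / 9.8 = 29.50 mm
Layer 76–63 kPa: Δp = 130 hPa = 13000 Pa, q̄ = 0.00409 kg/kg → 0.00409 × 13000 / 9.8 = 5.43 mm
Layer 63–35 kPa: Δp = 280 hPa = 28000 Pa, q̄ = 0.00319 kg/kg → 0.00319 × 28000 / 9.8 = 9.11 mm
PW = 29.50 + 5.43 + 9.11 = 44.04 ≈ 44.0 mm.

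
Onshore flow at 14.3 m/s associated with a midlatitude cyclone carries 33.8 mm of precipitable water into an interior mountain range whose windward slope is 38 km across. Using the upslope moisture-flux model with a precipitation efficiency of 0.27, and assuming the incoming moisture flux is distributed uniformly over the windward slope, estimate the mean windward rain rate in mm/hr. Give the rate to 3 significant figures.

R ≈ 12.4 mm/hr

Incoming column moisture flux per unit ridge length: F = V × PW = 14.3 × 33.8 = 483.34 mm·m/s.
Spread over the 38 km slope with efficiency ε = 0.27: R = ε·F/W = 0.27 × 483.34 / 38000 m = 3.434e-03 mm/s.
R = 3.434e-03 × 3600 = 12.4 mm/hr.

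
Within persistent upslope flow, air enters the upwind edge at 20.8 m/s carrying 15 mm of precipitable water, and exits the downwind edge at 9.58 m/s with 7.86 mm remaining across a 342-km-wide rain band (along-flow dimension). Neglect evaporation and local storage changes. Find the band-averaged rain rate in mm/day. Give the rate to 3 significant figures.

Column moisture flux per unit crosswind length is F = V × PW.
Inflow: F_in = 20.8 × 15 = 312 mm·m/s
Outflow: F_out = 9.58 × 7.86 = 75.2988 mm·m/s
Steady-state rate R = (F_in − F_out)/L = (312 − 75.2988) / 342000 m = 6.921e-04 mm/s.
R = 6.921e-04 × 3600 × 24 = 59.8 mm/day.

R ≈ 59.8 mm/day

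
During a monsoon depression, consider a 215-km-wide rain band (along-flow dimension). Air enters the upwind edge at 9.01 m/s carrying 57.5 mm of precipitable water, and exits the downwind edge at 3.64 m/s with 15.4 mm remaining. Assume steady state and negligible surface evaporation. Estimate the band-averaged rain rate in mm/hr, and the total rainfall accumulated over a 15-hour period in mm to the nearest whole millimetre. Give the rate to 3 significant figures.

Column moisture flux per unit crosswind length is F = V × PW.
Inflow: F_in = 9.01 × 57.5 = 518.075 mm·m/s
Outflow: F_out = 3.64 × 15.4 = 56.056 mm·m/s
Steady-state rate R = (F_in − F_out)/L = (518.075 − 56.056) / 215000 m = 2.149e-03 mm/s.
R = 2.149e-03 × 3600 = 7.74 mm/hr.
Over 15 h: total = 7.74 × 15 = 116.1 ≈ 116 mm.

R ≈ 7.74 mm/hr; total ≈ 116 mm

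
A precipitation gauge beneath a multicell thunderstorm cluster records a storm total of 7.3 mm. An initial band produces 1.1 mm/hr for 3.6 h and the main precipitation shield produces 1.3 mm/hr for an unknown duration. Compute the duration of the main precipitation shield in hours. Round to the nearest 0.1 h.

duration ≈ 2.6 h

Known phases: 1.1 × 3.6 = 3.96 mm.
Remaining depth = 7.3 − 3.96 = 3.34 mm.
Duration = 3.34 / 1.3 = 2.6 h.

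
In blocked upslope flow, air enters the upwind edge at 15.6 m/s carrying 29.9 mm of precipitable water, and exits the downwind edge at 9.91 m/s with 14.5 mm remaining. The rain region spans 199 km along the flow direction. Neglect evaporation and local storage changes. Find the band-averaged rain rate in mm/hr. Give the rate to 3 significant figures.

R ≈ 5.84 mm/hr

Column moisture flux per unit crosswind length is F = V × PW.
Inflow: F_in = 15.6 × 29.9 = 466.44 mm·m/s
Outflow: F_out = 9.91 × 14.5 = 143.695 mm·m/s
Steady-state rate R = (F_in − F_out)/L = (466.44 − 143.695) / 199000 m = 1.622e-03 mm/s.
R = 1.622e-03 × 3600 = 5.84 mm/hr.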